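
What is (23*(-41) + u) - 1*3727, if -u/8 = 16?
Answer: -4798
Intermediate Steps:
u = -128 (u = -8*16 = -128)
(23*(-41) + u) - 1*3727 = (23*(-41) - 128) - 1*3727 = (-943 - 128) - 3727 = -1071 - 3727 = -4798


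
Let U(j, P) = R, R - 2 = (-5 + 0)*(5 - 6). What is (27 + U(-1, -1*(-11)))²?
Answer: 1156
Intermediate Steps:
R = 7 (R = 2 + (-5 + 0)*(5 - 6) = 2 - 5*(-1) = 2 + 5 = 7)
U(j, P) = 7
(27 + U(-1, -1*(-11)))² = (27 + 7)² = 34² = 1156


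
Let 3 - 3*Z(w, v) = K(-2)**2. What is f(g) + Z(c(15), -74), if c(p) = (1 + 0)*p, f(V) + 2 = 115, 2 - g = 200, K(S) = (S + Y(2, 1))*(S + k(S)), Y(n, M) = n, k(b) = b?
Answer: 114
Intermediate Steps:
K(S) = 2*S*(2 + S) (K(S) = (S + 2)*(S + S) = (2 + S)*(2*S) = 2*S*(2 + S))
g = -198 (g = 2 - 1*200 = 2 - 200 = -198)
f(V) = 113 (f(V) = -2 + 115 = 113)
c(p) = p (c(p) = 1*p = p)
Z(w, v) = 1 (Z(w, v) = 1 - 16*(2 - 2)**2/3 = 1 - (2*(-2)*0)**2/3 = 1 - 1/3*0**2 = 1 - 1/3*0 = 1 + 0 = 1)
f(g) + Z(c(15), -74) = 113 + 1 = 114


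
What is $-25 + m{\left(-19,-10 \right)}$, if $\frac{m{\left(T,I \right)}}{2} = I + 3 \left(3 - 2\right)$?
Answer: $-39$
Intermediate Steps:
$m{\left(T,I \right)} = 6 + 2 I$ ($m{\left(T,I \right)} = 2 \left(I + 3 \left(3 - 2\right)\right) = 2 \left(I + 3 \cdot 1\right) = 2 \left(I + 3\right) = 2 \left(3 + I\right) = 6 + 2 I$)
$-25 + m{\left(-19,-10 \right)} = -25 + \left(6 + 2 \left(-10\right)\right) = -25 + \left(6 - 20\right) = -25 - 14 = -39$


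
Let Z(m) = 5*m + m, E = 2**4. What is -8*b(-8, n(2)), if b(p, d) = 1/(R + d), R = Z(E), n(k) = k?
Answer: -4/49 ≈ -0.081633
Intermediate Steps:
E = 16
Z(m) = 6*m
R = 96 (R = 6*16 = 96)
b(p, d) = 1/(96 + d)
-8*b(-8, n(2)) = -8/(96 + 2) = -8/98 = -8*1/98 = -4/49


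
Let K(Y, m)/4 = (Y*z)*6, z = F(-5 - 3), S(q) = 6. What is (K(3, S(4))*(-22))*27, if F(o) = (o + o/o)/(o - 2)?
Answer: -149688/5 ≈ -29938.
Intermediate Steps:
F(o) = (1 + o)/(-2 + o) (F(o) = (o + 1)/(-2 + o) = (1 + o)/(-2 + o))
z = 7/10 (z = (1 + (-5 - 3))/(-2 + (-5 - 3)) = (1 - 8)/(-2 - 8) = -7/(-10) = -⅒*(-7) = 7/10 ≈ 0.70000)
K(Y, m) = 84*Y/5 (K(Y, m) = 4*((Y*(7/10))*6) = 4*((7*Y/10)*6) = 4*(21*Y/5) = 84*Y/5)
(K(3, S(4))*(-22))*27 = (((84/5)*3)*(-22))*27 = ((252/5)*(-22))*27 = -5544/5*27 = -149688/5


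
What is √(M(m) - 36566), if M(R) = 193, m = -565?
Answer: I*√36373 ≈ 190.72*I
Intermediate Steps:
√(M(m) - 36566) = √(193 - 36566) = √(-36373) = I*√36373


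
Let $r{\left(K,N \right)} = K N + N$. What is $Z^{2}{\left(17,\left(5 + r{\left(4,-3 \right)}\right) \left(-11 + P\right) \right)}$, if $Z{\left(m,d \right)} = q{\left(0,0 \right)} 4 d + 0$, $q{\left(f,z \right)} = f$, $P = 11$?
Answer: $0$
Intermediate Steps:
$r{\left(K,N \right)} = N + K N$
$Z{\left(m,d \right)} = 0$ ($Z{\left(m,d \right)} = 0 \cdot 4 d + 0 = 0 d + 0 = 0 + 0 = 0$)
$Z^{2}{\left(17,\left(5 + r{\left(4,-3 \right)}\right) \left(-11 + P\right) \right)} = 0^{2} = 0$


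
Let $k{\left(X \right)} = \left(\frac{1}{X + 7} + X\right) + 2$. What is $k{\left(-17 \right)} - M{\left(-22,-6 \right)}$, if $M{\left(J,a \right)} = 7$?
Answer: $- \frac{221}{10} \approx -22.1$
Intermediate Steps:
$k{\left(X \right)} = 2 + X + \frac{1}{7 + X}$ ($k{\left(X \right)} = \left(\frac{1}{7 + X} + X\right) + 2 = \left(X + \frac{1}{7 + X}\right) + 2 = 2 + X + \frac{1}{7 + X}$)
$k{\left(-17 \right)} - M{\left(-22,-6 \right)} = \frac{15 + \left(-17\right)^{2} + 9 \left(-17\right)}{7 - 17} - 7 = \frac{15 + 289 - 153}{-10} - 7 = \left(- \frac{1}{10}\right) 151 - 7 = - \frac{151}{10} - 7 = - \frac{221}{10}$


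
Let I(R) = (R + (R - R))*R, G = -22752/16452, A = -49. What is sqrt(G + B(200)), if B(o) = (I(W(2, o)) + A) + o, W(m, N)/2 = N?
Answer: 5*sqrt(1337883495)/457 ≈ 400.19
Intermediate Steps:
G = -632/457 (G = -22752*1/16452 = -632/457 ≈ -1.3829)
W(m, N) = 2*N
I(R) = R**2 (I(R) = (R + 0)*R = R*R = R**2)
B(o) = -49 + o + 4*o**2 (B(o) = ((2*o)**2 - 49) + o = (4*o**2 - 49) + o = (-49 + 4*o**2) + o = -49 + o + 4*o**2)
sqrt(G + B(200)) = sqrt(-632/457 + (-49 + 200 + 4*200**2)) = sqrt(-632/457 + (-49 + 200 + 4*40000)) = sqrt(-632/457 + (-49 + 200 + 160000)) = sqrt(-632/457 + 160151) = sqrt(73188375/457) = 5*sqrt(1337883495)/457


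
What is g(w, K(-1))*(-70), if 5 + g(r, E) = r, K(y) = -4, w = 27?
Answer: -1540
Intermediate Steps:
g(r, E) = -5 + r
g(w, K(-1))*(-70) = (-5 + 27)*(-70) = 22*(-70) = -1540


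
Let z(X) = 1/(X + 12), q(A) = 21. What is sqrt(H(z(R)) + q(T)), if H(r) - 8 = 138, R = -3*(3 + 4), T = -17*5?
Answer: sqrt(167) ≈ 12.923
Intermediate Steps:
T = -85
R = -21 (R = -3*7 = -21)
z(X) = 1/(12 + X)
H(r) = 146 (H(r) = 8 + 138 = 146)
sqrt(H(z(R)) + q(T)) = sqrt(146 + 21) = sqrt(167)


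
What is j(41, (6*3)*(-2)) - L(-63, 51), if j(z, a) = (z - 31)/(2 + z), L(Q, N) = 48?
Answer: -2054/43 ≈ -47.767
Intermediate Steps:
j(z, a) = (-31 + z)/(2 + z)
j(41, (6*3)*(-2)) - L(-63, 51) = (-31 + 41)/(2 + 41) - 1*48 = 10/43 - 48 = -2054/43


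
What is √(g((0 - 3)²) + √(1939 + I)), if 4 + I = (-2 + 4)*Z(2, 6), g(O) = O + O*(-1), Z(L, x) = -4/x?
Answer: 3^(¾)*5801^(¼)/3 ≈ 6.6312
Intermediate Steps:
g(O) = 0 (g(O) = O - O = 0)
I = -16/3 (I = -4 + (-2 + 4)*(-4/6) = -4 + 2*(-4*⅙) = -4 + 2*(-⅔) = -4 - 4/3 = -16/3 ≈ -5.3333)
√(g((0 - 3)²) + √(1939 + I)) = √(0 + √(1939 - 16/3)) = √(0 + √(5801/3)) = √(0 + √17403/3) = √(√17403/3) = 3^(¾)*5801^(¼)/3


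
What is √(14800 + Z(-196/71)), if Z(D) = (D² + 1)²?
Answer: √377981389649/5041 ≈ 121.96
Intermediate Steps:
Z(D) = (1 + D²)²
√(14800 + Z(-196/71)) = √(14800 + (1 + (-196/71)²)²) = √(14800 + (1 + 38416/5041)²) = √(14800 + (43457/5041)²) = √(14800 + 1888510849/25411681) = √(377981389649/25411681) = √377981389649/5041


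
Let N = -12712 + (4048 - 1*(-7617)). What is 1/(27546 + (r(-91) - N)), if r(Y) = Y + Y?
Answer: 1/28411 ≈ 3.5198e-5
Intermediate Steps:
r(Y) = 2*Y
N = -1047 (N = -12712 + (4048 + 7617) = -12712 + 11665 = -1047)
1/(27546 + (r(-91) - N)) = 1/(27546 + (2*(-91) - 1*(-1047))) = 1/(27546 + (-182 + 1047)) = 1/(27546 + 865) = 1/28411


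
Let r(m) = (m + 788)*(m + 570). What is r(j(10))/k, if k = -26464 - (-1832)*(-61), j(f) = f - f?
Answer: -18715/5759 ≈ -3.2497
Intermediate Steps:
j(f) = 0
k = -138216 (k = -26464 - 1*111752 = -26464 - 111752 = -138216)
r(m) = (570 + m)*(788 + m) (r(m) = (788 + m)*(570 + m) = (570 + m)*(788 + m))
r(j(10))/k = (449160 + 0² + 1358*0)/(-138216) = (449160 + 0 + 0)*(-1/138216) = 449160*(-1/138216) = -18715/5759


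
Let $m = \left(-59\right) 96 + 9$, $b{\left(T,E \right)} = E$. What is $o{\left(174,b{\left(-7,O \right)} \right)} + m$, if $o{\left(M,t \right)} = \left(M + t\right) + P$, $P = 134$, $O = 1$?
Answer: $-5346$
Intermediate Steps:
$o{\left(M,t \right)} = 134 + M + t$ ($o{\left(M,t \right)} = \left(M + t\right) + 134 = 134 + M + t$)
$m = -5655$ ($m = -5664 + 9 = -5655$)
$o{\left(174,b{\left(-7,O \right)} \right)} + m = \left(134 + 174 + 1\right) - 5655 = 309 - 5655 = -5346$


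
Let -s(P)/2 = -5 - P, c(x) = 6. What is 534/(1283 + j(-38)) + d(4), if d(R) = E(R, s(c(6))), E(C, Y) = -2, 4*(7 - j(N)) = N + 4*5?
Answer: -1370/863 ≈ -1.5875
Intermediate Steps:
j(N) = 2 - N/4 (j(N) = 7 - (N + 4*5)/4 = 7 - (N + 20)/4 = 7 - (20 + N)/4 = 7 + (-5 - N/4) = 2 - N/4)
s(P) = 10 + 2*P (s(P) = -2*(-5 - P) = 10 + 2*P)
d(R) = -2
534/(1283 + j(-38)) + d(4) = 534/(1283 + (2 - ¼*(-38))) - 2 = 534/(1283 + (2 + 19/2)) - 2 = 534/(1283 + 23/2) - 2 = 534/(2589/2) - 2 = 534*(2/2589) - 2 = 356/863 - 2 = -1370/863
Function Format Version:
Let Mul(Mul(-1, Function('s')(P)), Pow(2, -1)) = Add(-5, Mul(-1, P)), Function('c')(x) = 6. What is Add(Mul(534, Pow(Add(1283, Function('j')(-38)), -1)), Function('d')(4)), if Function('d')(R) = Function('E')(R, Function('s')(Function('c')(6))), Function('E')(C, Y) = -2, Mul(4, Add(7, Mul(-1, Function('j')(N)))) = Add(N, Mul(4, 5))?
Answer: Rational(-1370, 863) ≈ -1.5875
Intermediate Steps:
Function('j')(N) = Add(2, Mul(Rational(-1, 4), N)) (Function('j')(N) = Add(7, Mul(Rational(-1, 4), Add(N, Mul(4, 5)))) = Add(7, Mul(Rational(-1, 4), Add(N, 20))) = Add(7, Mul(Rational(-1, 4), Add(20, N))) = Add(7, Add(-5, Mul(Rational(-1, 4), N))) = Add(2, Mul(Rational(-1, 4), N)))
Function('s')(P) = Add(10, Mul(2, P)) (Function('s')(P) = Mul(-2, Add(-5, Mul(-1, P))) = Add(10, Mul(2, P)))
Function('d')(R) = -2
Add(Mul(534, Pow(Add(1283, Function('j')(-38)), -1)), Function('d')(4)) = Add(Mul(534, Pow(Add(1283, Add(2, Mul(Rational(-1, 4), -38))), -1)), -2) = Add(Mul(534, Pow(Add(1283, Add(2, Rational(19, 2))), -1)), -2) = Add(Mul(534, Pow(Add(1283, Rational(23, 2)), -1)), -2) = Add(Mul(534, Pow(Rational(2589, 2), -1)), -2) = Add(Mul(534, Rational(2, 2589)), -2) = Add(Rational(356, 863), -2) = Rational(-1370, 863)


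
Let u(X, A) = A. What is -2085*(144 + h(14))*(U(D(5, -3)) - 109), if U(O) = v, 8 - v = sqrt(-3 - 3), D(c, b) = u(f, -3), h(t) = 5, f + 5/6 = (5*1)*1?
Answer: 31377165 + 310665*I*sqrt(6) ≈ 3.1377e+7 + 7.6097e+5*I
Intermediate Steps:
f = 25/6 (f = -5/6 + (5*1)*1 = -5/6 + 5*1 = -5/6 + 5 = 25/6 ≈ 4.1667)
D(c, b) = -3
v = 8 - I*sqrt(6) (v = 8 - sqrt(-3 - 3) = 8 - sqrt(-6) = 8 - I*sqrt(6) ≈ 8.0 - 2.4495*I)
U(O) = 8 - I*sqrt(6)
-2085*(144 + h(14))*(U(D(5, -3)) - 109) = -2085*(144 + 5)*((8 - I*sqrt(6)) - 109) = -310665*(-101 - I*sqrt(6)) = -2085*(-15049 - 149*I*sqrt(6)) = 31377165 + 310665*I*sqrt(6)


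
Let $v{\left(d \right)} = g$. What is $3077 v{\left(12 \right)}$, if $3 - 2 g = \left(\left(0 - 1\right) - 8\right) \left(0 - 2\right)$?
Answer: $- \frac{46155}{2} \approx -23078.0$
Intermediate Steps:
$g = - \frac{15}{2}$ ($g = \frac{3}{2} - \frac{\left(\left(0 - 1\right) - 8\right) \left(0 - 2\right)}{2} = \frac{3}{2} - \frac{\left(\left(0 - 1\right) - 8\right) \left(-2\right)}{2} = \frac{3}{2} - \frac{\left(-1 - 8\right) \left(-2\right)}{2} = \frac{3}{2} - \frac{\left(-9\right) \left(-2\right)}{2} = \frac{3}{2} - 9 = - \frac{15}{2} \approx -7.5$)
$v{\left(d \right)} = - \frac{15}{2}$
$3077 v{\left(12 \right)} = 3077 \left(- \frac{15}{2}\right) = - \frac{46155}{2}$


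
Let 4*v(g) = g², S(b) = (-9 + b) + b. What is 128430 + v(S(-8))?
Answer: 514345/4 ≈ 1.2859e+5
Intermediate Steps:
S(b) = -9 + 2*b
v(g) = g²/4
128430 + v(S(-8)) = 128430 + (-9 + 2*(-8))²/4 = 128430 + (-9 - 16)²/4 = 128430 + (¼)*(-25)² = 128430 + (¼)*625 = 128430 + 625/4 = 514345/4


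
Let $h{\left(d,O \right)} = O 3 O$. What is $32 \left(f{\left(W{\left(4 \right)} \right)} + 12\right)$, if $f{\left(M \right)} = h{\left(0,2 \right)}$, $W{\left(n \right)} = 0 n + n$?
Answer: $768$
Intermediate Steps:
$h{\left(d,O \right)} = 3 O^{2}$ ($h{\left(d,O \right)} = 3 O O = 3 O^{2}$)
$W{\left(n \right)} = n$ ($W{\left(n \right)} = 0 + n = n$)
$f{\left(M \right)} = 12$ ($f{\left(M \right)} = 3 \cdot 2^{2} = 3 \cdot 4 = 12$)
$32 \left(f{\left(W{\left(4 \right)} \right)} + 12\right) = 32 \left(12 + 12\right) = 32 \cdot 24 = 768$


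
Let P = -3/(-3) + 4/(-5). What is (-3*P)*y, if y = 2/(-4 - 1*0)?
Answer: 3/10 ≈ 0.30000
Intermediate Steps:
y = -½ (y = 2/(-4 + 0) = 2/(-4) = 2*(-¼) = -½ ≈ -0.50000)
P = ⅕ (P = -3*(-⅓) + 4*(-⅕) = 1 - ⅘ = ⅕ ≈ 0.20000)
(-3*P)*y = -3*⅕*(-½) = -⅗*(-½) = 3/10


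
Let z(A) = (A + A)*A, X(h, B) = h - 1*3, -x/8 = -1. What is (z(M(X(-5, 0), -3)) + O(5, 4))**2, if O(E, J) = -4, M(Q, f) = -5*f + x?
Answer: 1110916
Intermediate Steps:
x = 8 (x = -8*(-1) = 8)
X(h, B) = -3 + h (X(h, B) = h - 3 = -3 + h)
M(Q, f) = 8 - 5*f (M(Q, f) = -5*f + 8 = 8 - 5*f)
z(A) = 2*A**2 (z(A) = (2*A)*A = 2*A**2)
(z(M(X(-5, 0), -3)) + O(5, 4))**2 = (2*(8 - 5*(-3))**2 - 4)**2 = (2*(8 + 15)**2 - 4)**2 = (2*23**2 - 4)**2 = (2*529 - 4)**2 = (1058 - 4)**2 = 1054**2 = 1110916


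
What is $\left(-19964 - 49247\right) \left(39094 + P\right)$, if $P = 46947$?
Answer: $-5954983651$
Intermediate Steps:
$\left(-19964 - 49247\right) \left(39094 + P\right) = \left(-19964 - 49247\right) \left(39094 + 46947\right) = \left(-69211\right) 86041 = -5954983651$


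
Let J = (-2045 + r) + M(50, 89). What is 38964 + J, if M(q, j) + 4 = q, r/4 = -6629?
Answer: 10449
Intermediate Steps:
r = -26516 (r = 4*(-6629) = -26516)
M(q, j) = -4 + q
J = -28515 (J = (-2045 - 26516) + (-4 + 50) = -28561 + 46 = -28515)
38964 + J = 38964 - 28515 = 10449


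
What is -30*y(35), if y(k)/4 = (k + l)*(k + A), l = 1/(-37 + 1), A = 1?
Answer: -151080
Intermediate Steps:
l = -1/36 (l = 1/(-36) = -1/36 ≈ -0.027778)
y(k) = 4*(1 + k)*(-1/36 + k) (y(k) = 4*((k - 1/36)*(k + 1)) = 4*((-1/36 + k)*(1 + k)) = 4*((1 + k)*(-1/36 + k)) = 4*(1 + k)*(-1/36 + k))
-30*y(35) = -30*(-⅑ + 4*35² + (35/9)*35) = -30*(-⅑ + 4*1225 + 1225/9) = -30*(-⅑ + 4900 + 1225/9) = -30*5036 = -151080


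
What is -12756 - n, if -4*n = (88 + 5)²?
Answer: -42375/4 ≈ -10594.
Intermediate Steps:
n = -8649/4 (n = -(88 + 5)²/4 = -¼*93² = -¼*8649 = -8649/4 ≈ -2162.3)
-12756 - n = -12756 - 1*(-8649/4) = -12756 + 8649/4 = -42375/4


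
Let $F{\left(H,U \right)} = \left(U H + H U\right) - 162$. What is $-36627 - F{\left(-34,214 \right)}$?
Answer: $-21913$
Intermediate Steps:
$F{\left(H,U \right)} = -162 + 2 H U$ ($F{\left(H,U \right)} = \left(H U + H U\right) - 162 = 2 H U - 162 = -162 + 2 H U$)
$-36627 - F{\left(-34,214 \right)} = -36627 - \left(-162 + 2 \left(-34\right) 214\right) = -36627 - \left(-162 - 14552\right) = -36627 - -14714 = -36627 + 14714 = -21913$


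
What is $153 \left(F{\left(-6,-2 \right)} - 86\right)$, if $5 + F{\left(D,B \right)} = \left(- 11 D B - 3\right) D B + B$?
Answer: $-262089$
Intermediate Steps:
$F{\left(D,B \right)} = -5 + B + B D \left(-3 - 11 B D\right)$ ($F{\left(D,B \right)} = -5 + \left(\left(- 11 D B - 3\right) D B + B\right) = -5 + \left(\left(- 11 B D - 3\right) D B + B\right) = -5 + \left(\left(-3 - 11 B D\right) D B + B\right) = -5 + \left(D \left(-3 - 11 B D\right) B + B\right) = -5 + \left(B D \left(-3 - 11 B D\right) + B\right) = -5 + \left(B + B D \left(-3 - 11 B D\right)\right) = -5 + B + B D \left(-3 - 11 B D\right)$)
$153 \left(F{\left(-6,-2 \right)} - 86\right) = 153 \left(\left(-5 - 2 - 11 \left(-2\right)^{2} \left(-6\right)^{2} - \left(-6\right) \left(-6\right)\right) - 86\right) = 153 \left(\left(-5 - 2 - 44 \cdot 36 - 36\right) - 86\right) = 153 \left(\left(-5 - 2 - 1584 - 36\right) - 86\right) = 153 \left(-1627 - 86\right) = 153 \left(-1713\right) = -262089$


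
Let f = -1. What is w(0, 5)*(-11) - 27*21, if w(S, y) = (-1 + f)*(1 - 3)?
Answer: -611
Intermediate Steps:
w(S, y) = 4 (w(S, y) = (-1 - 1)*(1 - 3) = -2*(-2) = 4)
w(0, 5)*(-11) - 27*21 = 4*(-11) - 27*21 = -44 - 567 = -611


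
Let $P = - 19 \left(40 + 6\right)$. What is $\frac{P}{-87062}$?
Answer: $\frac{437}{43531} \approx 0.010039$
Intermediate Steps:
$P = -874$ ($P = \left(-19\right) 46 = -874$)
$\frac{P}{-87062} = - \frac{874}{-87062} = \left(-874\right) \left(- \frac{1}{87062}\right) = \frac{437}{43531}$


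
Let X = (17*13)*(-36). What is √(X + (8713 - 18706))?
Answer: I*√17949 ≈ 133.97*I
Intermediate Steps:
X = -7956 (X = 221*(-36) = -7956)
√(X + (8713 - 18706)) = √(-7956 + (8713 - 18706)) = √(-7956 - 9993) = √(-17949) = I*√17949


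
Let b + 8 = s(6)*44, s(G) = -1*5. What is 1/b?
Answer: -1/228 ≈ -0.0043860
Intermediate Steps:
s(G) = -5
b = -228 (b = -8 - 5*44 = -8 - 220 = -228)
1/b = 1/(-228) = -1/228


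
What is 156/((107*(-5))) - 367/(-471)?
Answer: 122869/251985 ≈ 0.48760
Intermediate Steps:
156/((107*(-5))) - 367/(-471) = 156/(-535) - 367*(-1/471) = 156*(-1/535) + 367/471 = -156/535 + 367/471 = 122869/251985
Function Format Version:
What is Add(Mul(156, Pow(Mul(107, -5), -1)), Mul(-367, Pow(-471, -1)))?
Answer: Rational(122869, 251985) ≈ 0.48760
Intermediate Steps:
Add(Mul(156, Pow(Mul(107, -5), -1)), Mul(-367, Pow(-471, -1))) = Add(Mul(156, Pow(-535, -1)), Mul(-367, Rational(-1, 471))) = Add(Mul(156, Rational(-1, 535)), Rational(367, 471)) = Add(Rational(-156, 535), Rational(367, 471)) = Rational(122869, 251985)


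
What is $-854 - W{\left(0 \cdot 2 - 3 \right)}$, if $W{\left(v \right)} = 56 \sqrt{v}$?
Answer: $-854 - 56 i \sqrt{3} \approx -854.0 - 96.995 i$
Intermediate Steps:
$-854 - W{\left(0 \cdot 2 - 3 \right)} = -854 - 56 \sqrt{0 \cdot 2 - 3} = -854 - 56 \sqrt{0 - 3} = -854 - 56 \sqrt{-3} = -854 - 56 i \sqrt{3}$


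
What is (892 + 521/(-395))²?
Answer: 123776608761/156025 ≈ 7.9331e+5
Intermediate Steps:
(892 + 521/(-395))² = (892 + 521*(-1/395))² = (892 - 521/395)² = (351819/395)² = 123776608761/156025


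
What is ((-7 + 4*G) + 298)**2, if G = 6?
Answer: 99225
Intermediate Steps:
((-7 + 4*G) + 298)**2 = ((-7 + 4*6) + 298)**2 = ((-7 + 24) + 298)**2 = (17 + 298)**2 = 315**2 = 99225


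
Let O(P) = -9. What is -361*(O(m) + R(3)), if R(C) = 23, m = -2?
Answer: -5054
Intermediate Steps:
-361*(O(m) + R(3)) = -361*(-9 + 23) = -361*14 = -5054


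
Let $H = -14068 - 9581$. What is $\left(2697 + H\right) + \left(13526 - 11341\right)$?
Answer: $-18767$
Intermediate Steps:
$H = -23649$ ($H = -14068 - 9581 = -23649$)
$\left(2697 + H\right) + \left(13526 - 11341\right) = \left(2697 - 23649\right) + \left(13526 - 11341\right) = -20952 + \left(13526 - 11341\right) = -20952 + 2185 = -18767$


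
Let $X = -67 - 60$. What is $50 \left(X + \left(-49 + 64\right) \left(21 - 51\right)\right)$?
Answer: $-28850$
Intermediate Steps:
$X = -127$ ($X = -67 - 60 = -127$)
$50 \left(X + \left(-49 + 64\right) \left(21 - 51\right)\right) = 50 \left(-127 + \left(-49 + 64\right) \left(21 - 51\right)\right) = 50 \left(-127 + 15 \left(-30\right)\right) = 50 \left(-127 - 450\right) = 50 \left(-577\right) = -28850$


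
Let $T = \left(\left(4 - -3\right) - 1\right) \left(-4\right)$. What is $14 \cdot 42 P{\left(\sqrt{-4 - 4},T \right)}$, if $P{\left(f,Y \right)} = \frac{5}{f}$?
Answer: $- 735 i \sqrt{2} \approx - 1039.4 i$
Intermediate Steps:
$T = -24$ ($T = \left(\left(4 + 3\right) - 1\right) \left(-4\right) = \left(7 - 1\right) \left(-4\right) = 6 \left(-4\right) = -24$)
$14 \cdot 42 P{\left(\sqrt{-4 - 4},T \right)} = 14 \cdot 42 \frac{5}{\sqrt{-4 - 4}} = 588 \frac{5}{\sqrt{-8}} = 588 \frac{5}{2 i \sqrt{2}} = 588 \cdot 5 \left(- \frac{i \sqrt{2}}{4}\right) = 588 \left(- \frac{5 i \sqrt{2}}{4}\right) = - 735 i \sqrt{2}$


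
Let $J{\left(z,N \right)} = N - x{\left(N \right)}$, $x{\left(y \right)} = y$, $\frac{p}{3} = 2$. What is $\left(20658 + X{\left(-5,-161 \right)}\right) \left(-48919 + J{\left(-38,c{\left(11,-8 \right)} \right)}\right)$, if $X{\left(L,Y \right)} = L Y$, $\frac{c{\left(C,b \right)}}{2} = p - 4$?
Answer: $-1049948497$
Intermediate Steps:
$p = 6$ ($p = 3 \cdot 2 = 6$)
$c{\left(C,b \right)} = 4$ ($c{\left(C,b \right)} = 2 \left(6 - 4\right) = 2 \cdot 2 = 4$)
$J{\left(z,N \right)} = 0$ ($J{\left(z,N \right)} = N - N = 0$)
$\left(20658 + X{\left(-5,-161 \right)}\right) \left(-48919 + J{\left(-38,c{\left(11,-8 \right)} \right)}\right) = \left(20658 - -805\right) \left(-48919 + 0\right) = \left(20658 + 805\right) \left(-48919\right) = 21463 \left(-48919\right) = -1049948497$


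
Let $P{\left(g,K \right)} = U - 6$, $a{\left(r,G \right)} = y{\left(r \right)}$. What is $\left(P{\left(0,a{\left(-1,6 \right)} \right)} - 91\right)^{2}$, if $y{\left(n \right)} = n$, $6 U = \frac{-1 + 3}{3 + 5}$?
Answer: $\frac{5414929}{576} \approx 9400.9$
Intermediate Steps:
$U = \frac{1}{24}$ ($U = \frac{\left(-1 + 3\right) \frac{1}{3 + 5}}{6} = \frac{2 \cdot \frac{1}{8}}{6} = \frac{1}{6} \cdot \frac{1}{4} = \frac{1}{24} \approx 0.041667$)
$a{\left(r,G \right)} = r$
$P{\left(g,K \right)} = - \frac{143}{24}$ ($P{\left(g,K \right)} = \frac{1}{24} - 6 = - \frac{143}{24}$)
$\left(P{\left(0,a{\left(-1,6 \right)} \right)} - 91\right)^{2} = \left(- \frac{143}{24} - 91\right)^{2} = \left(- \frac{2327}{24}\right)^{2} = \frac{5414929}{576}$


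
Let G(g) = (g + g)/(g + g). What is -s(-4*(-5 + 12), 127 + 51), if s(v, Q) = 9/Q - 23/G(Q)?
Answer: 4085/178 ≈ 22.949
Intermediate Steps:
G(g) = 1 (G(g) = (2*g)/((2*g)) = (2*g)*(1/(2*g)) = 1)
s(v, Q) = -23 + 9/Q (s(v, Q) = 9/Q - 23/1 = 9/Q - 23*1 = 9/Q - 23 = -23 + 9/Q)
-s(-4*(-5 + 12), 127 + 51) = -(-23 + 9/(127 + 51)) = -(-23 + 9/178) = -1*(-4085/178) = 4085/178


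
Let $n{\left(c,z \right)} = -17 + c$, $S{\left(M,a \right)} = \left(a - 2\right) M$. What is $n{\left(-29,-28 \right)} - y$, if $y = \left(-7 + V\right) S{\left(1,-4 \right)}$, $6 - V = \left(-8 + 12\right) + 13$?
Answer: $-154$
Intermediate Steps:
$S{\left(M,a \right)} = M \left(-2 + a\right)$ ($S{\left(M,a \right)} = \left(-2 + a\right) M = M \left(-2 + a\right)$)
$V = -11$ ($V = 6 - \left(\left(-8 + 12\right) + 13\right) = 6 - \left(4 + 13\right) = 6 - 17 = -11$)
$y = 108$ ($y = \left(-7 - 11\right) 1 \left(-2 - 4\right) = - 18 \cdot 1 \left(-6\right) = \left(-18\right) \left(-6\right) = 108$)
$n{\left(-29,-28 \right)} - y = \left(-17 - 29\right) - 108 = -46 - 108 = -154$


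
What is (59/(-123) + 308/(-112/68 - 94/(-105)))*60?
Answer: -61547380/2501 ≈ -24609.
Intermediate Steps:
(59/(-123) + 308/(-112/68 - 94/(-105)))*60 = (59*(-1/123) + 308/(-112*1/68 - 94*(-1/105)))*60 = (-59/123 + 308/(-28/17 + 94/105))*60 = (-59/123 + 308/(-1342/1785))*60 = (-59/123 + 308*(-1785/1342))*60 = (-59/123 - 24990/61)*60 = -3077369/7503*60 = -61547380/2501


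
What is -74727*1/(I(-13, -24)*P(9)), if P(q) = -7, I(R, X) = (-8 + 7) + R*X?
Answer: 74727/2177 ≈ 34.326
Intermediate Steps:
I(R, X) = -1 + R*X
-74727*1/(I(-13, -24)*P(9)) = -74727*(-1/(7*(-1 - 13*(-24)))) = -74727*(-1/(7*(-1 + 312))) = -74727/(311*(-7)) = -74727/(-2177) = -74727*(-1/2177) = 74727/2177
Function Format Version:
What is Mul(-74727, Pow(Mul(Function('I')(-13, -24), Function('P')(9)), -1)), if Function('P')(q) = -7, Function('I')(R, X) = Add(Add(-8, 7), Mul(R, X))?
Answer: Rational(74727, 2177) ≈ 34.326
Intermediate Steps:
Function('I')(R, X) = Add(-1, Mul(R, X))
Mul(-74727, Pow(Mul(Function('I')(-13, -24), Function('P')(9)), -1)) = Mul(-74727, Pow(Mul(Add(-1, Mul(-13, -24)), -7), -1)) = Mul(-74727, Pow(Mul(Add(-1, 312), -7), -1)) = Mul(-74727, Pow(Mul(311, -7), -1)) = Mul(-74727, Pow(-2177, -1)) = Mul(-74727, Rational(-1, 2177)) = Rational(74727, 2177)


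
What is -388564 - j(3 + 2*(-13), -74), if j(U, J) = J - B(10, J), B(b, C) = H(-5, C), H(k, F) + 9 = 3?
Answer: -388496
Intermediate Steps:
H(k, F) = -6 (H(k, F) = -9 + 3 = -6)
B(b, C) = -6
j(U, J) = 6 + J (j(U, J) = J - 1*(-6) = J + 6 = 6 + J)
-388564 - j(3 + 2*(-13), -74) = -388564 - (6 - 74) = -388564 - 1*(-68) = -388564 + 68 = -388496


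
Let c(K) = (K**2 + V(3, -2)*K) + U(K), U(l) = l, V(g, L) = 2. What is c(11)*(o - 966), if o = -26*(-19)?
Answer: -72688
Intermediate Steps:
o = 494
c(K) = K**2 + 3*K (c(K) = (K**2 + 2*K) + K = K**2 + 3*K)
c(11)*(o - 966) = (11*(3 + 11))*(494 - 966) = (11*14)*(-472) = 154*(-472) = -72688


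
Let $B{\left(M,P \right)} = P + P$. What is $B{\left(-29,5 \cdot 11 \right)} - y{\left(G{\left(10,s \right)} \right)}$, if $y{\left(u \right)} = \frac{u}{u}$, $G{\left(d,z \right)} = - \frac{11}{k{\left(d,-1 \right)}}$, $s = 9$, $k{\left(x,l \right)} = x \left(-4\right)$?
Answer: $109$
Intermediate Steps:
$k{\left(x,l \right)} = - 4 x$
$B{\left(M,P \right)} = 2 P$
$G{\left(d,z \right)} = \frac{11}{4 d}$ ($G{\left(d,z \right)} = - \frac{11}{\left(-4\right) d} = - 11 \left(- \frac{1}{4 d}\right) = \frac{11}{4 d}$)
$y{\left(u \right)} = 1$
$B{\left(-29,5 \cdot 11 \right)} - y{\left(G{\left(10,s \right)} \right)} = 2 \cdot 5 \cdot 11 - 1 = 2 \cdot 55 - 1 = 110 - 1 = 109$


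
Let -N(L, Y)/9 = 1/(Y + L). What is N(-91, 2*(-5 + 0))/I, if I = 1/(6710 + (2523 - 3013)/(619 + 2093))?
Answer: 27295545/45652 ≈ 597.90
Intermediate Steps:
N(L, Y) = -9/(L + Y) (N(L, Y) = -9/(Y + L) = -9/(L + Y))
I = 1356/9098515 (I = 1/(6710 - 490/2712) = 1/(6710 - 490*1/2712) = 1/(6710 - 245/1356) = 1/(9098515/1356) = 1356/9098515 ≈ 0.00014904)
N(-91, 2*(-5 + 0))/I = (-9/(-91 + 2*(-5 + 0)))/(1356/9098515) = -9/(-91 + 2*(-5))*(9098515/1356) = -9/(-91 - 10)*(9098515/1356) = -9/(-101)*(9098515/1356) = -9*(-1/101)*(9098515/1356) = (9/101)*(9098515/1356) = 27295545/45652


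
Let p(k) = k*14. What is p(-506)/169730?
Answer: -322/7715 ≈ -0.041737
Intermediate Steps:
p(k) = 14*k
p(-506)/169730 = (14*(-506))/169730 = -7084*1/169730 = -322/7715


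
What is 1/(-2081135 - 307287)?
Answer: -1/2388422 ≈ -4.1869e-7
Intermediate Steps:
1/(-2081135 - 307287) = 1/(-2388422) = -1/2388422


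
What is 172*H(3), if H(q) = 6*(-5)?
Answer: -5160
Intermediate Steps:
H(q) = -30
172*H(3) = 172*(-30) = -5160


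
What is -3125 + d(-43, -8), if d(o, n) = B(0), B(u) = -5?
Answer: -3130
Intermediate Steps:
d(o, n) = -5
-3125 + d(-43, -8) = -3125 - 5 = -3130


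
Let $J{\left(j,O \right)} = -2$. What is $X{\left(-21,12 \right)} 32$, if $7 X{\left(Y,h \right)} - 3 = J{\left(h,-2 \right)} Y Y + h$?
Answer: $- \frac{27744}{7} \approx -3963.4$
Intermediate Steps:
$X{\left(Y,h \right)} = \frac{3}{7} - \frac{2 Y^{2}}{7} + \frac{h}{7}$ ($X{\left(Y,h \right)} = \frac{3}{7} + \frac{- 2 Y Y + h}{7} = \frac{3}{7} + \frac{- 2 Y^{2} + h}{7} = \frac{3}{7} + \frac{h - 2 Y^{2}}{7} = \frac{3}{7} - \left(- \frac{h}{7} + \frac{2 Y^{2}}{7}\right) = \frac{3}{7} - \frac{2 Y^{2}}{7} + \frac{h}{7}$)
$X{\left(-21,12 \right)} 32 = \left(\frac{3}{7} - \frac{2 \left(-21\right)^{2}}{7} + \frac{1}{7} \cdot 12\right) 32 = \left(\frac{3}{7} - 126 + \frac{12}{7}\right) 32 = \left(- \frac{867}{7}\right) 32 = - \frac{27744}{7}$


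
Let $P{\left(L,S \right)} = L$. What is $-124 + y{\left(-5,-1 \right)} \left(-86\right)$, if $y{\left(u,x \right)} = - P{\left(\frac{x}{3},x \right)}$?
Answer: $- \frac{458}{3} \approx -152.67$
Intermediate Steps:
$y{\left(u,x \right)} = - \frac{x}{3}$
$-124 + y{\left(-5,-1 \right)} \left(-86\right) = -124 + \left(- \frac{1}{3}\right) \left(-1\right) \left(-86\right) = -124 + \frac{1}{3} \left(-86\right) = -124 - \frac{86}{3} = - \frac{458}{3}$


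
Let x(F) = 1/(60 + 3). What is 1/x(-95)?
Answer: 63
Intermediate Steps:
x(F) = 1/63
1/x(-95) = 1/(1/63) = 63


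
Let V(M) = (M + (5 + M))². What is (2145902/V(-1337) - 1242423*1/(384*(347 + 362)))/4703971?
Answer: -2755413777797/3041010978785059712 ≈ -9.0609e-7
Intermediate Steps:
V(M) = (5 + 2*M)²
(2145902/V(-1337) - 1242423*1/(384*(347 + 362)))/4703971 = (2145902/((5 + 2*(-1337))²) - 1242423*1/(384*(347 + 362)))/4703971 = (2145902/((5 - 2674)²) - 1242423/(709*384))*(1/4703971) = (2145902/((-2669)²) - 1242423/272256)*(1/4703971) = (2145902/7123561 - 1242423*1/272256)*(1/4703971) = (2145902*(1/7123561) - 414141/90752)*(1/4703971) = (2145902/7123561 - 414141/90752)*(1/4703971) = -2755413777797/646477407872*1/4703971 = -2755413777797/3041010978785059712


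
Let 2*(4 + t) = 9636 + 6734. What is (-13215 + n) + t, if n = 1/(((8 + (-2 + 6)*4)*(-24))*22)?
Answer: -63790849/12672 ≈ -5034.0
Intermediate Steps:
t = 8181 (t = -4 + (9636 + 6734)/2 = -4 + (½)*16370 = -4 + 8185 = 8181)
n = -1/12672 (n = 1/(((8 + 4*4)*(-24))*22) = 1/(((8 + 16)*(-24))*22) = 1/((24*(-24))*22) = 1/(-576*22) = 1/(-12672) = -1/12672 ≈ -7.8914e-5)
(-13215 + n) + t = (-13215 - 1/12672) + 8181 = -167460481/12672 + 8181 = -63790849/12672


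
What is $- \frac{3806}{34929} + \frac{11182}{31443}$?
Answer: $\frac{90301340}{366090849} \approx 0.24666$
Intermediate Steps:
$- \frac{3806}{34929} + \frac{11182}{31443} = \frac{90301340}{366090849}$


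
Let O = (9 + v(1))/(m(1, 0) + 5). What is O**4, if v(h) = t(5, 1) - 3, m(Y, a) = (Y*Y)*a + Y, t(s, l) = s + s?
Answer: 4096/81 ≈ 50.568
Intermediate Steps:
t(s, l) = 2*s
m(Y, a) = Y + a*Y**2 (m(Y, a) = Y**2*a + Y = a*Y**2 + Y = Y + a*Y**2)
v(h) = 7 (v(h) = 2*5 - 3 = 10 - 3 = 7)
O = 8/3 (O = (9 + 7)/(1*(1 + 1*0) + 5) = 16/(1*(1 + 0) + 5) = 16/(1*1 + 5) = 16/(1 + 5) = 16/6 = 16*(1/6) = 8/3 ≈ 2.6667)
O**4 = (8/3)**4 = 4096/81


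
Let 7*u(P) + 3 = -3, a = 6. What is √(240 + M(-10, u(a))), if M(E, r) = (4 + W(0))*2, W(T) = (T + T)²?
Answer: 2*√62 ≈ 15.748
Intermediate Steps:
u(P) = -6/7 (u(P) = -3/7 + (⅐)*(-3) = -3/7 - 3/7 = -6/7)
W(T) = 4*T² (W(T) = (2*T)² = 4*T²)
M(E, r) = 8 (M(E, r) = (4 + 4*0²)*2 = (4 + 4*0)*2 = (4 + 0)*2 = 4*2 = 8)
√(240 + M(-10, u(a))) = √(240 + 8) = √248 = 2*√62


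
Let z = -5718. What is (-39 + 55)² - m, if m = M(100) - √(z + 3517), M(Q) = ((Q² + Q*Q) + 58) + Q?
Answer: -19902 + I*√2201 ≈ -19902.0 + 46.915*I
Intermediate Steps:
M(Q) = 58 + Q + 2*Q² (M(Q) = ((Q² + Q²) + 58) + Q = (2*Q² + 58) + Q = (58 + 2*Q²) + Q = 58 + Q + 2*Q²)
m = 20158 - I*√2201 (m = (58 + 100 + 2*100²) - √(-5718 + 3517) = (58 + 100 + 2*10000) - √(-2201) = (58 + 100 + 20000) - I*√2201 = 20158 - I*√2201 ≈ 20158.0 - 46.915*I)
(-39 + 55)² - m = (-39 + 55)² - (20158 - I*√2201) = 16² + (-20158 + I*√2201) = 256 + (-20158 + I*√2201) = -19902 + I*√2201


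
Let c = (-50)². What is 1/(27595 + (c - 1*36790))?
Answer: -1/6695 ≈ -0.00014937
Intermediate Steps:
c = 2500
1/(27595 + (c - 1*36790)) = 1/(27595 + (2500 - 1*36790)) = 1/(27595 + (2500 - 36790)) = 1/(27595 - 34290) = 1/(-6695) = -1/6695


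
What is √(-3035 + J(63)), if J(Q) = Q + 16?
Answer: 2*I*√739 ≈ 54.369*I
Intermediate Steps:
J(Q) = 16 + Q
√(-3035 + J(63)) = √(-3035 + (16 + 63)) = √(-3035 + 79) = √(-2956) = 2*I*√739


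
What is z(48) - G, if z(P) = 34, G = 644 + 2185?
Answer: -2795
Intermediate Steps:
G = 2829
z(48) - G = 34 - 1*2829 = 34 - 2829 = -2795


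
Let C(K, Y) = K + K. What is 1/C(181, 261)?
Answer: 1/362 ≈ 0.0027624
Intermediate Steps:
C(K, Y) = 2*K
1/C(181, 261) = 1/(2*181) = 1/362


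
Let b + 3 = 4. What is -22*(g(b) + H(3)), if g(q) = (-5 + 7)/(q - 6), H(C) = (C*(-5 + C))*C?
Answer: 2024/5 ≈ 404.80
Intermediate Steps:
b = 1 (b = -3 + 4 = 1)
H(C) = C²*(-5 + C)
g(q) = 2/(-6 + q)
-22*(g(b) + H(3)) = -22*(2/(-6 + 1) + 3²*(-5 + 3)) = -22*(2/(-5) + 9*(-2)) = -22*(2*(-⅕) - 18) = -22*(-⅖ - 18) = -22*(-92/5) = 2024/5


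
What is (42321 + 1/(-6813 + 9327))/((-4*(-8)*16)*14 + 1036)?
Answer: 15199285/2946408 ≈ 5.1586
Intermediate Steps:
(42321 + 1/(-6813 + 9327))/((-4*(-8)*16)*14 + 1036) = (42321 + 1/2514)/((32*16)*14 + 1036) = (42321 + 1/2514)/(512*14 + 1036) = 106394995/(2514*(7168 + 1036)) = (106394995/2514)/8204 = (106394995/2514)*(1/8204) = 15199285/2946408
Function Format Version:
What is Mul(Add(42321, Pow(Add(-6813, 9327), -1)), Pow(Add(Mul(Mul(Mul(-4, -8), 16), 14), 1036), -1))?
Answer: Rational(15199285, 2946408) ≈ 5.1586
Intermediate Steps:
Mul(Add(42321, Pow(Add(-6813, 9327), -1)), Pow(Add(Mul(Mul(Mul(-4, -8), 16), 14), 1036), -1)) = Mul(Add(42321, Pow(2514, -1)), Pow(Add(Mul(Mul(32, 16), 14), 1036), -1)) = Mul(Add(42321, Rational(1, 2514)), Pow(Add(Mul(512, 14), 1036), -1)) = Mul(Rational(106394995, 2514), Pow(Add(7168, 1036), -1)) = Mul(Rational(106394995, 2514), Pow(8204, -1)) = Mul(Rational(106394995, 2514), Rational(1, 8204)) = Rational(15199285, 2946408)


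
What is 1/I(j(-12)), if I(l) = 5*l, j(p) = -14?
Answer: -1/70 ≈ -0.014286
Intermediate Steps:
1/I(j(-12)) = 1/(5*(-14)) = 1/(-70) = -1/70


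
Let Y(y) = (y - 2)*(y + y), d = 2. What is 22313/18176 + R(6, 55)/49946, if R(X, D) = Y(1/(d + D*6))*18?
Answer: 17369649697/14149234432 ≈ 1.2276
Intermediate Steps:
Y(y) = 2*y*(-2 + y) (Y(y) = (-2 + y)*(2*y) = 2*y*(-2 + y))
R(X, D) = 36*(-2 + 1/(2 + 6*D))/(2 + 6*D) (R(X, D) = (2*(-2 + 1/(2 + D*6))/(2 + D*6))*18 = (2*(-2 + 1/(2 + 6*D))/(2 + 6*D))*18 = 36*(-2 + 1/(2 + 6*D))/(2 + 6*D))
22313/18176 + R(6, 55)/49946 = 22313/18176 + (27*(-1 - 4*55)/(1 + 3*55)²)/49946 = 22313*(1/18176) + (27*(-1 - 220)/(1 + 165)²)*(1/49946) = 22313/18176 + (27*(-221)/166²)*(1/49946) = 22313/18176 + (27*(1/27556)*(-221))*(1/49946) = 22313/18176 - 5967/27556*1/49946 = 22313/18176 - 27/6227656 = 17369649697/14149234432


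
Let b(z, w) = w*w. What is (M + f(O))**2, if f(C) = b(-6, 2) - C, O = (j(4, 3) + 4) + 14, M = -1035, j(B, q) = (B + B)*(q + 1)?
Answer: 1168561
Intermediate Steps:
j(B, q) = 2*B*(1 + q) (j(B, q) = (2*B)*(1 + q) = 2*B*(1 + q))
b(z, w) = w**2
O = 50 (O = (2*4*(1 + 3) + 4) + 14 = (2*4*4 + 4) + 14 = (32 + 4) + 14 = 36 + 14 = 50)
f(C) = 4 - C (f(C) = 2**2 - C = 4 - C)
(M + f(O))**2 = (-1035 + (4 - 1*50))**2 = (-1035 + (4 - 50))**2 = (-1035 - 46)**2 = (-1081)**2 = 1168561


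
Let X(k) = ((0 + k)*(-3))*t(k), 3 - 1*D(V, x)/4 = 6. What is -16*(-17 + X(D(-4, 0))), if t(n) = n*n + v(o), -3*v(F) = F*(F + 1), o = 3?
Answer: -80368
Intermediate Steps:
D(V, x) = -12 (D(V, x) = 12 - 4*6 = 12 - 24 = -12)
v(F) = -F*(1 + F)/3 (v(F) = -F*(F + 1)/3 = -F*(1 + F)/3)
t(n) = -4 + n² (t(n) = n*n - ⅓*3*(1 + 3) = n² - ⅓*3*4 = n² - 4 = -4 + n²)
X(k) = -3*k*(-4 + k²) (X(k) = ((0 + k)*(-3))*(-4 + k²) = (k*(-3))*(-4 + k²) = (-3*k)*(-4 + k²) = -3*k*(-4 + k²))
-16*(-17 + X(D(-4, 0))) = -16*(-17 + 3*(-12)*(4 - 1*(-12)²)) = -16*(-17 + 3*(-12)*(4 - 1*144)) = -16*(-17 + 3*(-12)*(4 - 144)) = -16*(-17 + 3*(-12)*(-140)) = -16*(-17 + 5040) = -16*5023 = -80368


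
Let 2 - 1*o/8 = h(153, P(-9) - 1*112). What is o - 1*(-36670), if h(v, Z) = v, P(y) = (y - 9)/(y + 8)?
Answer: 35462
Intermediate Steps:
P(y) = (-9 + y)/(8 + y)
o = -1208 (o = 16 - 8*153 = 16 - 1224 = -1208)
o - 1*(-36670) = -1208 - 1*(-36670) = -1208 + 36670 = 35462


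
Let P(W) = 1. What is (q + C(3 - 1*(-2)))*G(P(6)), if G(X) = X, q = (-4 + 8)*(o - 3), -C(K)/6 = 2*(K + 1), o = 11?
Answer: -40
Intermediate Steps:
C(K) = -12 - 12*K (C(K) = -12*(K + 1) = -12*(1 + K) = -6*(2 + 2*K) = -12 - 12*K)
q = 32 (q = (-4 + 8)*(11 - 3) = 4*8 = 32)
(q + C(3 - 1*(-2)))*G(P(6)) = (32 + (-12 - 12*(3 - 1*(-2))))*1 = (32 + (-12 - 12*(3 + 2)))*1 = (32 + (-12 - 12*5))*1 = (32 + (-12 - 60))*1 = (32 - 72)*1 = -40*1 = -40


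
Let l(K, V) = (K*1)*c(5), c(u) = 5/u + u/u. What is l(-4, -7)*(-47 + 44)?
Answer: 24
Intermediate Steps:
c(u) = 1 + 5/u (c(u) = 5/u + 1 = 1 + 5/u)
l(K, V) = 2*K (l(K, V) = (K*1)*((5 + 5)/5) = K*((⅕)*10) = K*2 = 2*K)
l(-4, -7)*(-47 + 44) = (2*(-4))*(-47 + 44) = -8*(-3) = 24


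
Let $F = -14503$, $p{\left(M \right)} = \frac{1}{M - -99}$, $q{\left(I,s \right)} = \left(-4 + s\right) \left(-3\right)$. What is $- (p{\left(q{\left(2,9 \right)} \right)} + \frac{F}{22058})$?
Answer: $\frac{598097}{926436} \approx 0.64559$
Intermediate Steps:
$q{\left(I,s \right)} = 12 - 3 s$
$p{\left(M \right)} = \frac{1}{99 + M}$ ($p{\left(M \right)} = \frac{1}{M + 99} = \frac{1}{99 + M}$)
$- (p{\left(q{\left(2,9 \right)} \right)} + \frac{F}{22058}) = - (\frac{1}{99 + \left(12 - 27\right)} - \frac{14503}{22058}) = - (\frac{1}{99 - 15} - \frac{14503}{22058}) = - (\frac{1}{84} - \frac{14503}{22058}) = \left(-1\right) \left(- \frac{598097}{926436}\right) = \frac{598097}{926436}$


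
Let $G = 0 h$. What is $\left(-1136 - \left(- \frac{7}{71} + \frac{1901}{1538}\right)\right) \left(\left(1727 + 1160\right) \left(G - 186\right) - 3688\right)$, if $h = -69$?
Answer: $\frac{33568343909555}{54599} \approx 6.1482 \cdot 10^{8}$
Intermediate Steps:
$G = 0$ ($G = 0 \left(-69\right) = 0$)
$\left(-1136 - \left(- \frac{7}{71} + \frac{1901}{1538}\right)\right) \left(\left(1727 + 1160\right) \left(G - 186\right) - 3688\right) = \left(-1136 - \left(- \frac{7}{71} + \frac{1901}{1538}\right)\right) \left(\left(1727 + 1160\right) \left(0 - 186\right) - 3688\right) = \left(-1136 - \frac{124205}{109198}\right) \left(2887 \left(-186\right) - 3688\right) = \left(-1136 + \left(\frac{7}{71} - \frac{1901}{1538}\right)\right) \left(-536982 - 3688\right) = \left(-1136 - \frac{124205}{109198}\right) \left(-540670\right) = \left(- \frac{124173133}{109198}\right) \left(-540670\right) = \frac{33568343909555}{54599}$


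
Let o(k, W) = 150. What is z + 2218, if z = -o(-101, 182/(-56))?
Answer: 2068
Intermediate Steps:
z = -150 (z = -1*150 = -150)
z + 2218 = -150 + 2218 = 2068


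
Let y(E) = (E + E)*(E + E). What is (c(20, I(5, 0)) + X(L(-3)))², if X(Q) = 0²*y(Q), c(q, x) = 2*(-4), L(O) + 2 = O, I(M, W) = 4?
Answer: 64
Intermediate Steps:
L(O) = -2 + O
y(E) = 4*E² (y(E) = (2*E)*(2*E) = 4*E²)
c(q, x) = -8
X(Q) = 0 (X(Q) = 0²*(4*Q²) = 0*(4*Q²) = 0)
(c(20, I(5, 0)) + X(L(-3)))² = (-8 + 0)² = (-8)² = 64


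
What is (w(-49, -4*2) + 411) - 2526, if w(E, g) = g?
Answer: -2123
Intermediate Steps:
(w(-49, -4*2) + 411) - 2526 = (-4*2 + 411) - 2526 = (-8 + 411) - 2526 = 403 - 2526 = -2123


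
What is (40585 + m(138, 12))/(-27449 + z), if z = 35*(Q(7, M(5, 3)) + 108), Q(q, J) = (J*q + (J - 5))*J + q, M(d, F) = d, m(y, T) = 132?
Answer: -40717/17299 ≈ -2.3537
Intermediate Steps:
Q(q, J) = q + J*(-5 + J + J*q) (Q(q, J) = (J*q + (-5 + J))*J + q = (-5 + J + J*q)*J + q = J*(-5 + J + J*q) + q = q + J*(-5 + J + J*q))
z = 10150 (z = 35*((7 + 5² - 5*5 + 7*5²) + 108) = 35*((7 + 25 - 25 + 7*25) + 108) = 35*((7 + 25 - 25 + 175) + 108) = 35*(182 + 108) = 35*290 = 10150)
(40585 + m(138, 12))/(-27449 + z) = (40585 + 132)/(-27449 + 10150) = 40717/(-17299) = 40717*(-1/17299) = -40717/17299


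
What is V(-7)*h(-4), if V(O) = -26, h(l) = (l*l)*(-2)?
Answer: 832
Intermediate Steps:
h(l) = -2*l**2 (h(l) = l**2*(-2) = -2*l**2)
V(-7)*h(-4) = -(-52)*(-4)**2 = -(-52)*16 = -26*(-32) = 832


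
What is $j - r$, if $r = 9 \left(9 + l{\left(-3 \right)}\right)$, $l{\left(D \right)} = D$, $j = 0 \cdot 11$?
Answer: $-54$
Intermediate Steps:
$j = 0$
$r = 54$ ($r = 9 \left(9 - 3\right) = 9 \cdot 6 = 54$)
$j - r = 0 - 54 = -54$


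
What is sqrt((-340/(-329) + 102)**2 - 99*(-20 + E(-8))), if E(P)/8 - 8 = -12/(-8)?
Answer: 10*sqrt(5489863)/329 ≈ 71.217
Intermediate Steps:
E(P) = 76 (E(P) = 64 + 8*(-12/(-8)) = 64 + 8*(-12*(-1/8)) = 64 + 8*(3/2) = 64 + 12 = 76)
sqrt((-340/(-329) + 102)**2 - 99*(-20 + E(-8))) = sqrt((-340/(-329) + 102)**2 - 99*(-20 + 76)) = sqrt((-340*(-1/329) + 102)**2 - 99*56) = sqrt((340/329 + 102)**2 - 5544) = sqrt((33898/329)**2 - 5544) = sqrt(1149074404/108241 - 5544) = sqrt(548986300/108241) = 10*sqrt(5489863)/329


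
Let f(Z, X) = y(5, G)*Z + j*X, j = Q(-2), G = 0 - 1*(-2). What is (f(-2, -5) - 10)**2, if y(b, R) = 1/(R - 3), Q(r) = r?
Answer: 4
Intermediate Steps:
G = 2 (G = 0 + 2 = 2)
y(b, R) = 1/(-3 + R)
j = -2
f(Z, X) = -Z - 2*X (f(Z, X) = Z/(-3 + 2) - 2*X = Z/(-1) - 2*X = -Z - 2*X)
(f(-2, -5) - 10)**2 = ((-1*(-2) - 2*(-5)) - 10)**2 = ((2 + 10) - 10)**2 = (12 - 10)**2 = 2**2 = 4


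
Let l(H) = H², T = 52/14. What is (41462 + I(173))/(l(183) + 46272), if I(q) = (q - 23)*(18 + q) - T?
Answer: 163586/186109 ≈ 0.87898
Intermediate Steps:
T = 26/7 (T = 52*(1/14) = 26/7 ≈ 3.7143)
I(q) = -26/7 + (-23 + q)*(18 + q) (I(q) = (q - 23)*(18 + q) - 1*26/7 = (-23 + q)*(18 + q) - 26/7 = -26/7 + (-23 + q)*(18 + q))
(41462 + I(173))/(l(183) + 46272) = (41462 + (-2924/7 + 173² - 5*173))/(183² + 46272) = (41462 + (-2924/7 + 29929 - 865))/(33489 + 46272) = (41462 + 200524/7)/79761 = (490758/7)*(1/79761) = 163586/186109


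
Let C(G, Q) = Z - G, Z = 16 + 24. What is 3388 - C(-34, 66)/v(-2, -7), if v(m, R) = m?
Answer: 3425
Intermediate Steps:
Z = 40
C(G, Q) = 40 - G
3388 - C(-34, 66)/v(-2, -7) = 3388 - (40 - 1*(-34))/(-2) = 3388 - (40 + 34)*(-1)/2 = 3388 - 74*(-1)/2 = 3388 - 1*(-37) = 3388 + 37 = 3425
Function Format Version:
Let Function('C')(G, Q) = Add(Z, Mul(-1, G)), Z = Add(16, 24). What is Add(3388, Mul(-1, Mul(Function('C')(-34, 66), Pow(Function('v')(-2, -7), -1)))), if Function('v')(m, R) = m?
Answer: 3425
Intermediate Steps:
Z = 40
Function('C')(G, Q) = Add(40, Mul(-1, G))
Add(3388, Mul(-1, Mul(Function('C')(-34, 66), Pow(Function('v')(-2, -7), -1)))) = Add(3388, Mul(-1, Mul(Add(40, Mul(-1, -34)), Pow(-2, -1)))) = Add(3388, Mul(-1, Mul(Add(40, 34), Rational(-1, 2)))) = Add(3388, Mul(-1, Mul(74, Rational(-1, 2)))) = Add(3388, Mul(-1, -37)) = Add(3388, 37) = 3425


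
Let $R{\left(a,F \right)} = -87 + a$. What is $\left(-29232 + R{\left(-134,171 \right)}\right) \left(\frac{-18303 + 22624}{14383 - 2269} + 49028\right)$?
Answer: $- \frac{17493005946389}{12114} \approx -1.444 \cdot 10^{9}$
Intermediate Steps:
$\left(-29232 + R{\left(-134,171 \right)}\right) \left(\frac{-18303 + 22624}{14383 - 2269} + 49028\right) = \left(-29232 - 221\right) \left(\frac{-18303 + 22624}{14383 - 2269} + 49028\right) = \left(-29232 - 221\right) \left(\frac{4321}{12114} + 49028\right) = - 29453 \left(4321 \cdot \frac{1}{12114} + 49028\right) = - 29453 \left(\frac{4321}{12114} + 49028\right) = \left(-29453\right) \frac{593929513}{12114} = - \frac{17493005946389}{12114}$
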